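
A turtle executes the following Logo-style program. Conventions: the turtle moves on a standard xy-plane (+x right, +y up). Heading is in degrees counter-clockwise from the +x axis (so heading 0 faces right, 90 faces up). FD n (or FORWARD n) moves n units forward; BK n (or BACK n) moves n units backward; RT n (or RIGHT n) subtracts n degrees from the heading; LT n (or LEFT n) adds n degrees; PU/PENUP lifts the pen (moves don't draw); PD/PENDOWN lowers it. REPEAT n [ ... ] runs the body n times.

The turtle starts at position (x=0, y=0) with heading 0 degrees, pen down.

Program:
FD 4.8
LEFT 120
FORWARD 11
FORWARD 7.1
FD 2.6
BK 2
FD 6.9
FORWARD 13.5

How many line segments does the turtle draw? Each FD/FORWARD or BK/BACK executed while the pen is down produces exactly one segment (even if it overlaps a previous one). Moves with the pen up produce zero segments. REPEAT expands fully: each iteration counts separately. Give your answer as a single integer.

Answer: 7

Derivation:
Executing turtle program step by step:
Start: pos=(0,0), heading=0, pen down
FD 4.8: (0,0) -> (4.8,0) [heading=0, draw]
LT 120: heading 0 -> 120
FD 11: (4.8,0) -> (-0.7,9.526) [heading=120, draw]
FD 7.1: (-0.7,9.526) -> (-4.25,15.675) [heading=120, draw]
FD 2.6: (-4.25,15.675) -> (-5.55,17.927) [heading=120, draw]
BK 2: (-5.55,17.927) -> (-4.55,16.195) [heading=120, draw]
FD 6.9: (-4.55,16.195) -> (-8,22.17) [heading=120, draw]
FD 13.5: (-8,22.17) -> (-14.75,33.862) [heading=120, draw]
Final: pos=(-14.75,33.862), heading=120, 7 segment(s) drawn
Segments drawn: 7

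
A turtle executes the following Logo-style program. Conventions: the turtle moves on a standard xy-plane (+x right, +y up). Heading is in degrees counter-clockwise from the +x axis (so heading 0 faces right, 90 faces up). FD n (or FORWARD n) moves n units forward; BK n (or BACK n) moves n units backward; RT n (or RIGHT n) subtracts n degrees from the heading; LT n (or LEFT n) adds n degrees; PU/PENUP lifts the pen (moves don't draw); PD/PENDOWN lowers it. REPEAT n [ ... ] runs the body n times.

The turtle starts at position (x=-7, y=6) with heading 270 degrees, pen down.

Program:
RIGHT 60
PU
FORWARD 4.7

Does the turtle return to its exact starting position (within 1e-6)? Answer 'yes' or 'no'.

Executing turtle program step by step:
Start: pos=(-7,6), heading=270, pen down
RT 60: heading 270 -> 210
PU: pen up
FD 4.7: (-7,6) -> (-11.07,3.65) [heading=210, move]
Final: pos=(-11.07,3.65), heading=210, 0 segment(s) drawn

Start position: (-7, 6)
Final position: (-11.07, 3.65)
Distance = 4.7; >= 1e-6 -> NOT closed

Answer: no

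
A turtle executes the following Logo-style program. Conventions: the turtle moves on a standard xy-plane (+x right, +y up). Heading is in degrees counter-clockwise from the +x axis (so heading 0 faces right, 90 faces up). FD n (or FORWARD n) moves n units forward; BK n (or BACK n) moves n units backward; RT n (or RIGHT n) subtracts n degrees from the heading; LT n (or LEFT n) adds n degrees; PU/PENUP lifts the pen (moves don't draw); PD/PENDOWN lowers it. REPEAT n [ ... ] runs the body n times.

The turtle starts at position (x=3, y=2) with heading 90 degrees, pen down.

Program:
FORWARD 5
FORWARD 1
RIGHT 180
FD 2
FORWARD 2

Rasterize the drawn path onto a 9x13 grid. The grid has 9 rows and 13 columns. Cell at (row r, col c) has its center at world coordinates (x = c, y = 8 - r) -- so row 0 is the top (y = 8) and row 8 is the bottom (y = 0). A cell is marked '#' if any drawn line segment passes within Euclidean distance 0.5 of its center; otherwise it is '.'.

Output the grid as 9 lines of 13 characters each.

Segment 0: (3,2) -> (3,7)
Segment 1: (3,7) -> (3,8)
Segment 2: (3,8) -> (3,6)
Segment 3: (3,6) -> (3,4)

Answer: ...#.........
...#.........
...#.........
...#.........
...#.........
...#.........
...#.........
.............
.............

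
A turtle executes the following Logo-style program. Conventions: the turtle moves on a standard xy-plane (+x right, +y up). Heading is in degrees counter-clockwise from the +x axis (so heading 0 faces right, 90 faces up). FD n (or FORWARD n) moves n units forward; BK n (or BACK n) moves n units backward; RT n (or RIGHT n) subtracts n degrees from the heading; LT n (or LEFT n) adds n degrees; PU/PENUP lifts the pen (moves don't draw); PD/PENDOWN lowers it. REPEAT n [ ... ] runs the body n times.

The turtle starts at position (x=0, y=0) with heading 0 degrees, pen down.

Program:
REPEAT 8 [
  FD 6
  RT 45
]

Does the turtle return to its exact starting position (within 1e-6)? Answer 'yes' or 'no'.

Answer: yes

Derivation:
Executing turtle program step by step:
Start: pos=(0,0), heading=0, pen down
REPEAT 8 [
  -- iteration 1/8 --
  FD 6: (0,0) -> (6,0) [heading=0, draw]
  RT 45: heading 0 -> 315
  -- iteration 2/8 --
  FD 6: (6,0) -> (10.243,-4.243) [heading=315, draw]
  RT 45: heading 315 -> 270
  -- iteration 3/8 --
  FD 6: (10.243,-4.243) -> (10.243,-10.243) [heading=270, draw]
  RT 45: heading 270 -> 225
  -- iteration 4/8 --
  FD 6: (10.243,-10.243) -> (6,-14.485) [heading=225, draw]
  RT 45: heading 225 -> 180
  -- iteration 5/8 --
  FD 6: (6,-14.485) -> (0,-14.485) [heading=180, draw]
  RT 45: heading 180 -> 135
  -- iteration 6/8 --
  FD 6: (0,-14.485) -> (-4.243,-10.243) [heading=135, draw]
  RT 45: heading 135 -> 90
  -- iteration 7/8 --
  FD 6: (-4.243,-10.243) -> (-4.243,-4.243) [heading=90, draw]
  RT 45: heading 90 -> 45
  -- iteration 8/8 --
  FD 6: (-4.243,-4.243) -> (0,0) [heading=45, draw]
  RT 45: heading 45 -> 0
]
Final: pos=(0,0), heading=0, 8 segment(s) drawn

Start position: (0, 0)
Final position: (0, 0)
Distance = 0; < 1e-6 -> CLOSED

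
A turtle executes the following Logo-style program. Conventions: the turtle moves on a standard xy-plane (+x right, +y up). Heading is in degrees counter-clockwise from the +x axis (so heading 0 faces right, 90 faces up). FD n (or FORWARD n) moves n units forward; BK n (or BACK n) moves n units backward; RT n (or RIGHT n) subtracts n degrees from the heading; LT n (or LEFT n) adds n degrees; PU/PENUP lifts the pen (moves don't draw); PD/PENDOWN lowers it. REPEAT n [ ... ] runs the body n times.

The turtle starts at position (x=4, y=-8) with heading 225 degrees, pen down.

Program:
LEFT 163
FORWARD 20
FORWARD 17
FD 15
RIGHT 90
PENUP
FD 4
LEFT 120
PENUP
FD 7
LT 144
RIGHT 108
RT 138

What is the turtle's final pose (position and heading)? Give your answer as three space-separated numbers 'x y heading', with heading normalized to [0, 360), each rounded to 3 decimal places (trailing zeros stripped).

Answer: 55.501 18.817 316

Derivation:
Executing turtle program step by step:
Start: pos=(4,-8), heading=225, pen down
LT 163: heading 225 -> 28
FD 20: (4,-8) -> (21.659,1.389) [heading=28, draw]
FD 17: (21.659,1.389) -> (36.669,9.37) [heading=28, draw]
FD 15: (36.669,9.37) -> (49.913,16.413) [heading=28, draw]
RT 90: heading 28 -> 298
PU: pen up
FD 4: (49.913,16.413) -> (51.791,12.881) [heading=298, move]
LT 120: heading 298 -> 58
PU: pen up
FD 7: (51.791,12.881) -> (55.501,18.817) [heading=58, move]
LT 144: heading 58 -> 202
RT 108: heading 202 -> 94
RT 138: heading 94 -> 316
Final: pos=(55.501,18.817), heading=316, 3 segment(s) drawn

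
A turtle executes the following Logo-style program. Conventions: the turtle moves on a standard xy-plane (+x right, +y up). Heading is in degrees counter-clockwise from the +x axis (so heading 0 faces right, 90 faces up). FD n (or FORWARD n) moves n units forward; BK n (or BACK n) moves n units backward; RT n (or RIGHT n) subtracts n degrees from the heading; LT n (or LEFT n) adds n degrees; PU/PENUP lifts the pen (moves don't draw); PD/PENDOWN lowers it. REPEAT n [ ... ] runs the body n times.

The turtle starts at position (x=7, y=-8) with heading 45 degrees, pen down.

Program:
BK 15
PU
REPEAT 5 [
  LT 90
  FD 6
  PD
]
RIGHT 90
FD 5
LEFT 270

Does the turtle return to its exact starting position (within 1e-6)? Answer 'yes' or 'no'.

Executing turtle program step by step:
Start: pos=(7,-8), heading=45, pen down
BK 15: (7,-8) -> (-3.607,-18.607) [heading=45, draw]
PU: pen up
REPEAT 5 [
  -- iteration 1/5 --
  LT 90: heading 45 -> 135
  FD 6: (-3.607,-18.607) -> (-7.849,-14.364) [heading=135, move]
  PD: pen down
  -- iteration 2/5 --
  LT 90: heading 135 -> 225
  FD 6: (-7.849,-14.364) -> (-12.092,-18.607) [heading=225, draw]
  PD: pen down
  -- iteration 3/5 --
  LT 90: heading 225 -> 315
  FD 6: (-12.092,-18.607) -> (-7.849,-22.849) [heading=315, draw]
  PD: pen down
  -- iteration 4/5 --
  LT 90: heading 315 -> 45
  FD 6: (-7.849,-22.849) -> (-3.607,-18.607) [heading=45, draw]
  PD: pen down
  -- iteration 5/5 --
  LT 90: heading 45 -> 135
  FD 6: (-3.607,-18.607) -> (-7.849,-14.364) [heading=135, draw]
  PD: pen down
]
RT 90: heading 135 -> 45
FD 5: (-7.849,-14.364) -> (-4.314,-10.828) [heading=45, draw]
LT 270: heading 45 -> 315
Final: pos=(-4.314,-10.828), heading=315, 6 segment(s) drawn

Start position: (7, -8)
Final position: (-4.314, -10.828)
Distance = 11.662; >= 1e-6 -> NOT closed

Answer: no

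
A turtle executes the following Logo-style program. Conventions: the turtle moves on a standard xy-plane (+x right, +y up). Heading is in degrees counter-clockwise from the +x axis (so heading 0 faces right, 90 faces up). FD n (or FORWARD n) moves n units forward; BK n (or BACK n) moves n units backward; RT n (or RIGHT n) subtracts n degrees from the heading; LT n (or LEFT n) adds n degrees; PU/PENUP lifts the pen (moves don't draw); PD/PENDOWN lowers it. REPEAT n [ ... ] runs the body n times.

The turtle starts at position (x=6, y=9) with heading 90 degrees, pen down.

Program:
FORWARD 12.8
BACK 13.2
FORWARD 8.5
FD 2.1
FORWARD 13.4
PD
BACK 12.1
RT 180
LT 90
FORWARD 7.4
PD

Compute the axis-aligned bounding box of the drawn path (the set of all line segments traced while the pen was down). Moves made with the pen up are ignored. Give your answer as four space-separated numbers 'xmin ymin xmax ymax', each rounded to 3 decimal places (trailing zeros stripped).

Executing turtle program step by step:
Start: pos=(6,9), heading=90, pen down
FD 12.8: (6,9) -> (6,21.8) [heading=90, draw]
BK 13.2: (6,21.8) -> (6,8.6) [heading=90, draw]
FD 8.5: (6,8.6) -> (6,17.1) [heading=90, draw]
FD 2.1: (6,17.1) -> (6,19.2) [heading=90, draw]
FD 13.4: (6,19.2) -> (6,32.6) [heading=90, draw]
PD: pen down
BK 12.1: (6,32.6) -> (6,20.5) [heading=90, draw]
RT 180: heading 90 -> 270
LT 90: heading 270 -> 0
FD 7.4: (6,20.5) -> (13.4,20.5) [heading=0, draw]
PD: pen down
Final: pos=(13.4,20.5), heading=0, 7 segment(s) drawn

Segment endpoints: x in {6, 6, 6, 13.4}, y in {8.6, 9, 17.1, 19.2, 20.5, 21.8, 32.6}
xmin=6, ymin=8.6, xmax=13.4, ymax=32.6

Answer: 6 8.6 13.4 32.6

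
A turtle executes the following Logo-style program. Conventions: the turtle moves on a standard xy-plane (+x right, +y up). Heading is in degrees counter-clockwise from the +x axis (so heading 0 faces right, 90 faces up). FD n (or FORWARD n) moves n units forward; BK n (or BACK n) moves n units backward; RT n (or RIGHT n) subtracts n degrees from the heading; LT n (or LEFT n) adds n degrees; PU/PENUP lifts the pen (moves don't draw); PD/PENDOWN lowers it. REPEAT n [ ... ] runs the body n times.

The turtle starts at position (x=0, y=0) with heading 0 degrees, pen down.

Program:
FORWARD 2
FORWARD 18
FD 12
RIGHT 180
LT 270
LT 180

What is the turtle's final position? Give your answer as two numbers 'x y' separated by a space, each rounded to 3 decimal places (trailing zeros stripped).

Answer: 32 0

Derivation:
Executing turtle program step by step:
Start: pos=(0,0), heading=0, pen down
FD 2: (0,0) -> (2,0) [heading=0, draw]
FD 18: (2,0) -> (20,0) [heading=0, draw]
FD 12: (20,0) -> (32,0) [heading=0, draw]
RT 180: heading 0 -> 180
LT 270: heading 180 -> 90
LT 180: heading 90 -> 270
Final: pos=(32,0), heading=270, 3 segment(s) drawn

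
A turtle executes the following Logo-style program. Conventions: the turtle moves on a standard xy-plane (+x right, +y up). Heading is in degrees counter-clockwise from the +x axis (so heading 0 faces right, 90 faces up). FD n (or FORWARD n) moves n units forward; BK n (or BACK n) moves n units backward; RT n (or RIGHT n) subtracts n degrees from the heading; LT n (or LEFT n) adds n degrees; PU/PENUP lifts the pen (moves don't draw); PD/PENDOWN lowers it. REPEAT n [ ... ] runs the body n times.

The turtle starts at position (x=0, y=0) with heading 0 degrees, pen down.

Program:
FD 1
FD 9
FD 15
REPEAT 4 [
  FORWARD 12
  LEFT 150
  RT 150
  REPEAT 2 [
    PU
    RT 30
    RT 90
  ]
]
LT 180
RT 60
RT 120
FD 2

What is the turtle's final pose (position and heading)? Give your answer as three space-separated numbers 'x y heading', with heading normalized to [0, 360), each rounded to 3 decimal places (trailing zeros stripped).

Executing turtle program step by step:
Start: pos=(0,0), heading=0, pen down
FD 1: (0,0) -> (1,0) [heading=0, draw]
FD 9: (1,0) -> (10,0) [heading=0, draw]
FD 15: (10,0) -> (25,0) [heading=0, draw]
REPEAT 4 [
  -- iteration 1/4 --
  FD 12: (25,0) -> (37,0) [heading=0, draw]
  LT 150: heading 0 -> 150
  RT 150: heading 150 -> 0
  REPEAT 2 [
    -- iteration 1/2 --
    PU: pen up
    RT 30: heading 0 -> 330
    RT 90: heading 330 -> 240
    -- iteration 2/2 --
    PU: pen up
    RT 30: heading 240 -> 210
    RT 90: heading 210 -> 120
  ]
  -- iteration 2/4 --
  FD 12: (37,0) -> (31,10.392) [heading=120, move]
  LT 150: heading 120 -> 270
  RT 150: heading 270 -> 120
  REPEAT 2 [
    -- iteration 1/2 --
    PU: pen up
    RT 30: heading 120 -> 90
    RT 90: heading 90 -> 0
    -- iteration 2/2 --
    PU: pen up
    RT 30: heading 0 -> 330
    RT 90: heading 330 -> 240
  ]
  -- iteration 3/4 --
  FD 12: (31,10.392) -> (25,0) [heading=240, move]
  LT 150: heading 240 -> 30
  RT 150: heading 30 -> 240
  REPEAT 2 [
    -- iteration 1/2 --
    PU: pen up
    RT 30: heading 240 -> 210
    RT 90: heading 210 -> 120
    -- iteration 2/2 --
    PU: pen up
    RT 30: heading 120 -> 90
    RT 90: heading 90 -> 0
  ]
  -- iteration 4/4 --
  FD 12: (25,0) -> (37,0) [heading=0, move]
  LT 150: heading 0 -> 150
  RT 150: heading 150 -> 0
  REPEAT 2 [
    -- iteration 1/2 --
    PU: pen up
    RT 30: heading 0 -> 330
    RT 90: heading 330 -> 240
    -- iteration 2/2 --
    PU: pen up
    RT 30: heading 240 -> 210
    RT 90: heading 210 -> 120
  ]
]
LT 180: heading 120 -> 300
RT 60: heading 300 -> 240
RT 120: heading 240 -> 120
FD 2: (37,0) -> (36,1.732) [heading=120, move]
Final: pos=(36,1.732), heading=120, 4 segment(s) drawn

Answer: 36 1.732 120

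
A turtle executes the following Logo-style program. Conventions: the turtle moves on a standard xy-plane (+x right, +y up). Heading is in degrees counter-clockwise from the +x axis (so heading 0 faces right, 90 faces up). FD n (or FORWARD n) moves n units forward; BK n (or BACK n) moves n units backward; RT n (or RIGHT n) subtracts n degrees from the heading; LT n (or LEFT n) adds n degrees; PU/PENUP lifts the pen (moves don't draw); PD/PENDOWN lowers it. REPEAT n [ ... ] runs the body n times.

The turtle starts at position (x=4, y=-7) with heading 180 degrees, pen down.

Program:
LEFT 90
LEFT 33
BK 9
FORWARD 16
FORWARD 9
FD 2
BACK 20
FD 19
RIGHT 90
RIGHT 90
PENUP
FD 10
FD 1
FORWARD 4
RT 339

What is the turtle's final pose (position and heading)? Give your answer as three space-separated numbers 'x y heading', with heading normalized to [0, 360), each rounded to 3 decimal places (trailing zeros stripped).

Answer: 5.089 -8.677 144

Derivation:
Executing turtle program step by step:
Start: pos=(4,-7), heading=180, pen down
LT 90: heading 180 -> 270
LT 33: heading 270 -> 303
BK 9: (4,-7) -> (-0.902,0.548) [heading=303, draw]
FD 16: (-0.902,0.548) -> (7.812,-12.871) [heading=303, draw]
FD 9: (7.812,-12.871) -> (12.714,-20.419) [heading=303, draw]
FD 2: (12.714,-20.419) -> (13.804,-22.096) [heading=303, draw]
BK 20: (13.804,-22.096) -> (2.911,-5.323) [heading=303, draw]
FD 19: (2.911,-5.323) -> (13.259,-21.257) [heading=303, draw]
RT 90: heading 303 -> 213
RT 90: heading 213 -> 123
PU: pen up
FD 10: (13.259,-21.257) -> (7.812,-12.871) [heading=123, move]
FD 1: (7.812,-12.871) -> (7.268,-12.032) [heading=123, move]
FD 4: (7.268,-12.032) -> (5.089,-8.677) [heading=123, move]
RT 339: heading 123 -> 144
Final: pos=(5.089,-8.677), heading=144, 6 segment(s) drawn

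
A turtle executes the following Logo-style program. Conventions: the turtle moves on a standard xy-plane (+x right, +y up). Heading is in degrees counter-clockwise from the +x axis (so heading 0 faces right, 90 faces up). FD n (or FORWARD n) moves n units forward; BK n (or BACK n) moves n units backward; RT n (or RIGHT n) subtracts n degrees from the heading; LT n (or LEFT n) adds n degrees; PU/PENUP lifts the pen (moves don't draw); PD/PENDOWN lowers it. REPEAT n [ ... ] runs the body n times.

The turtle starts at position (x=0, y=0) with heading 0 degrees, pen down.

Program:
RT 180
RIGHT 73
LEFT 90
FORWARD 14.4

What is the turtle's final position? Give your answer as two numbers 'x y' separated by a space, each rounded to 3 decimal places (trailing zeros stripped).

Executing turtle program step by step:
Start: pos=(0,0), heading=0, pen down
RT 180: heading 0 -> 180
RT 73: heading 180 -> 107
LT 90: heading 107 -> 197
FD 14.4: (0,0) -> (-13.771,-4.21) [heading=197, draw]
Final: pos=(-13.771,-4.21), heading=197, 1 segment(s) drawn

Answer: -13.771 -4.21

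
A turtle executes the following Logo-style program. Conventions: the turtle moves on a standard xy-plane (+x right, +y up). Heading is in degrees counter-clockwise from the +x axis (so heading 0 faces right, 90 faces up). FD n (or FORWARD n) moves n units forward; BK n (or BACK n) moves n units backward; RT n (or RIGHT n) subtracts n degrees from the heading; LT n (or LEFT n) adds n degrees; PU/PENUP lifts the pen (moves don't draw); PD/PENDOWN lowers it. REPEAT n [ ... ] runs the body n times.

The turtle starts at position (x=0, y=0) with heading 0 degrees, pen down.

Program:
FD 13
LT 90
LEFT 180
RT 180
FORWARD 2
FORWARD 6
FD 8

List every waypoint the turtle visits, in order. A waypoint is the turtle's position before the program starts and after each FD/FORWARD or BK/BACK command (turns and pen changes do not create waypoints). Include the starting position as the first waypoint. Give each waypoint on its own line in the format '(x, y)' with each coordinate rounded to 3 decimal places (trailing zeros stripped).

Executing turtle program step by step:
Start: pos=(0,0), heading=0, pen down
FD 13: (0,0) -> (13,0) [heading=0, draw]
LT 90: heading 0 -> 90
LT 180: heading 90 -> 270
RT 180: heading 270 -> 90
FD 2: (13,0) -> (13,2) [heading=90, draw]
FD 6: (13,2) -> (13,8) [heading=90, draw]
FD 8: (13,8) -> (13,16) [heading=90, draw]
Final: pos=(13,16), heading=90, 4 segment(s) drawn
Waypoints (5 total):
(0, 0)
(13, 0)
(13, 2)
(13, 8)
(13, 16)

Answer: (0, 0)
(13, 0)
(13, 2)
(13, 8)
(13, 16)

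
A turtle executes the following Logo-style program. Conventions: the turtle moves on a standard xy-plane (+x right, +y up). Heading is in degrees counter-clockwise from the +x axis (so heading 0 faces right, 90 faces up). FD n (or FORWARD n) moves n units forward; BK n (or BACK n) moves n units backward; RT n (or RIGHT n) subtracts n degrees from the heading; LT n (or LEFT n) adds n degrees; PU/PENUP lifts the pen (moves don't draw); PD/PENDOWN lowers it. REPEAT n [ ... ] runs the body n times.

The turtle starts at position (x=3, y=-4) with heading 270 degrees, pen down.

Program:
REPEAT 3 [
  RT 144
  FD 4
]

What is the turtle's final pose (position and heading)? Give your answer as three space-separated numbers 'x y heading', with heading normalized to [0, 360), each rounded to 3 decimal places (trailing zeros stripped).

Executing turtle program step by step:
Start: pos=(3,-4), heading=270, pen down
REPEAT 3 [
  -- iteration 1/3 --
  RT 144: heading 270 -> 126
  FD 4: (3,-4) -> (0.649,-0.764) [heading=126, draw]
  -- iteration 2/3 --
  RT 144: heading 126 -> 342
  FD 4: (0.649,-0.764) -> (4.453,-2) [heading=342, draw]
  -- iteration 3/3 --
  RT 144: heading 342 -> 198
  FD 4: (4.453,-2) -> (0.649,-3.236) [heading=198, draw]
]
Final: pos=(0.649,-3.236), heading=198, 3 segment(s) drawn

Answer: 0.649 -3.236 198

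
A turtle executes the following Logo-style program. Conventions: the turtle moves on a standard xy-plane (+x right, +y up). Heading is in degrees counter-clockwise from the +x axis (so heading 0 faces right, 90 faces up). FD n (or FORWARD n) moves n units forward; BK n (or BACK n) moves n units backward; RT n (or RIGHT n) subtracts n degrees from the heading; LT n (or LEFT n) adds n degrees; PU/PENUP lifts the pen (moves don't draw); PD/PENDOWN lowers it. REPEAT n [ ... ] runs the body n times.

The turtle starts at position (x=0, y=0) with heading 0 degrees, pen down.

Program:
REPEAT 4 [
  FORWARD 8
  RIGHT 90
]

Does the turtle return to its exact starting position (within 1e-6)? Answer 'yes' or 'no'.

Executing turtle program step by step:
Start: pos=(0,0), heading=0, pen down
REPEAT 4 [
  -- iteration 1/4 --
  FD 8: (0,0) -> (8,0) [heading=0, draw]
  RT 90: heading 0 -> 270
  -- iteration 2/4 --
  FD 8: (8,0) -> (8,-8) [heading=270, draw]
  RT 90: heading 270 -> 180
  -- iteration 3/4 --
  FD 8: (8,-8) -> (0,-8) [heading=180, draw]
  RT 90: heading 180 -> 90
  -- iteration 4/4 --
  FD 8: (0,-8) -> (0,0) [heading=90, draw]
  RT 90: heading 90 -> 0
]
Final: pos=(0,0), heading=0, 4 segment(s) drawn

Start position: (0, 0)
Final position: (0, 0)
Distance = 0; < 1e-6 -> CLOSED

Answer: yes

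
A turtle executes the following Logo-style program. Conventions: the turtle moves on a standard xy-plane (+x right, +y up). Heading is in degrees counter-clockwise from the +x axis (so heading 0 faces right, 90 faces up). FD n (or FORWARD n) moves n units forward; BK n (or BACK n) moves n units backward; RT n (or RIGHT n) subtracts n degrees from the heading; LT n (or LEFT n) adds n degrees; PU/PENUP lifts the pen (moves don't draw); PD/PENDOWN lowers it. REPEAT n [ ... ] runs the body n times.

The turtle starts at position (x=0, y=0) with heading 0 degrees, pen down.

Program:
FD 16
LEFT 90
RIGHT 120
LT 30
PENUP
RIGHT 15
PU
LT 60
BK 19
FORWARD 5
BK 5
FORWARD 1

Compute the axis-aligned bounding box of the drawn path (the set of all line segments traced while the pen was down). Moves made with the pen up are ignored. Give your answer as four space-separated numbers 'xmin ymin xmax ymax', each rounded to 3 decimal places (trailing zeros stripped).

Answer: 0 0 16 0

Derivation:
Executing turtle program step by step:
Start: pos=(0,0), heading=0, pen down
FD 16: (0,0) -> (16,0) [heading=0, draw]
LT 90: heading 0 -> 90
RT 120: heading 90 -> 330
LT 30: heading 330 -> 0
PU: pen up
RT 15: heading 0 -> 345
PU: pen up
LT 60: heading 345 -> 45
BK 19: (16,0) -> (2.565,-13.435) [heading=45, move]
FD 5: (2.565,-13.435) -> (6.101,-9.899) [heading=45, move]
BK 5: (6.101,-9.899) -> (2.565,-13.435) [heading=45, move]
FD 1: (2.565,-13.435) -> (3.272,-12.728) [heading=45, move]
Final: pos=(3.272,-12.728), heading=45, 1 segment(s) drawn

Segment endpoints: x in {0, 16}, y in {0}
xmin=0, ymin=0, xmax=16, ymax=0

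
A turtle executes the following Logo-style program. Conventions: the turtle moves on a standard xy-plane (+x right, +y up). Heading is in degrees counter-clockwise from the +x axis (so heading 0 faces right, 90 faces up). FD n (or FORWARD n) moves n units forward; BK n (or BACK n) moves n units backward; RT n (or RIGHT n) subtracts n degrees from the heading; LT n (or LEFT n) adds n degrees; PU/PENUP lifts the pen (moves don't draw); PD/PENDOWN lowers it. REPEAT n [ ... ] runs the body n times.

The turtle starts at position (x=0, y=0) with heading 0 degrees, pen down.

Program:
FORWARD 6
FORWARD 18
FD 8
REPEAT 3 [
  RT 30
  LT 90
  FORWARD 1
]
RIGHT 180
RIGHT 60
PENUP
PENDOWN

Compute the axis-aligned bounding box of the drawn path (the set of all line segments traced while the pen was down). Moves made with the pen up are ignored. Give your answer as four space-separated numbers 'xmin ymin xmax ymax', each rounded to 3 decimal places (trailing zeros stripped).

Answer: 0 0 32.5 1.732

Derivation:
Executing turtle program step by step:
Start: pos=(0,0), heading=0, pen down
FD 6: (0,0) -> (6,0) [heading=0, draw]
FD 18: (6,0) -> (24,0) [heading=0, draw]
FD 8: (24,0) -> (32,0) [heading=0, draw]
REPEAT 3 [
  -- iteration 1/3 --
  RT 30: heading 0 -> 330
  LT 90: heading 330 -> 60
  FD 1: (32,0) -> (32.5,0.866) [heading=60, draw]
  -- iteration 2/3 --
  RT 30: heading 60 -> 30
  LT 90: heading 30 -> 120
  FD 1: (32.5,0.866) -> (32,1.732) [heading=120, draw]
  -- iteration 3/3 --
  RT 30: heading 120 -> 90
  LT 90: heading 90 -> 180
  FD 1: (32,1.732) -> (31,1.732) [heading=180, draw]
]
RT 180: heading 180 -> 0
RT 60: heading 0 -> 300
PU: pen up
PD: pen down
Final: pos=(31,1.732), heading=300, 6 segment(s) drawn

Segment endpoints: x in {0, 6, 24, 31, 32, 32.5}, y in {0, 0.866, 1.732, 1.732}
xmin=0, ymin=0, xmax=32.5, ymax=1.732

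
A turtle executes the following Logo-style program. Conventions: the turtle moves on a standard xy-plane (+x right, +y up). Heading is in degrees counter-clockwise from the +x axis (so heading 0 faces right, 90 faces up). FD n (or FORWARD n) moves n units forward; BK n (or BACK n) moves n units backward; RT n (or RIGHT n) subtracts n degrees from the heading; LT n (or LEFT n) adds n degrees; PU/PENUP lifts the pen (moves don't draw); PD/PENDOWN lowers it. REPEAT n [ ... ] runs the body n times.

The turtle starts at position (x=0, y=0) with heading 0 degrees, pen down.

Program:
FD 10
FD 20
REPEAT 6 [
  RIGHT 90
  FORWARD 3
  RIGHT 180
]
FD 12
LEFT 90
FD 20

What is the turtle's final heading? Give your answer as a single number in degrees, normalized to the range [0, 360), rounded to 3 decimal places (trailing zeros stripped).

Answer: 270

Derivation:
Executing turtle program step by step:
Start: pos=(0,0), heading=0, pen down
FD 10: (0,0) -> (10,0) [heading=0, draw]
FD 20: (10,0) -> (30,0) [heading=0, draw]
REPEAT 6 [
  -- iteration 1/6 --
  RT 90: heading 0 -> 270
  FD 3: (30,0) -> (30,-3) [heading=270, draw]
  RT 180: heading 270 -> 90
  -- iteration 2/6 --
  RT 90: heading 90 -> 0
  FD 3: (30,-3) -> (33,-3) [heading=0, draw]
  RT 180: heading 0 -> 180
  -- iteration 3/6 --
  RT 90: heading 180 -> 90
  FD 3: (33,-3) -> (33,0) [heading=90, draw]
  RT 180: heading 90 -> 270
  -- iteration 4/6 --
  RT 90: heading 270 -> 180
  FD 3: (33,0) -> (30,0) [heading=180, draw]
  RT 180: heading 180 -> 0
  -- iteration 5/6 --
  RT 90: heading 0 -> 270
  FD 3: (30,0) -> (30,-3) [heading=270, draw]
  RT 180: heading 270 -> 90
  -- iteration 6/6 --
  RT 90: heading 90 -> 0
  FD 3: (30,-3) -> (33,-3) [heading=0, draw]
  RT 180: heading 0 -> 180
]
FD 12: (33,-3) -> (21,-3) [heading=180, draw]
LT 90: heading 180 -> 270
FD 20: (21,-3) -> (21,-23) [heading=270, draw]
Final: pos=(21,-23), heading=270, 10 segment(s) drawn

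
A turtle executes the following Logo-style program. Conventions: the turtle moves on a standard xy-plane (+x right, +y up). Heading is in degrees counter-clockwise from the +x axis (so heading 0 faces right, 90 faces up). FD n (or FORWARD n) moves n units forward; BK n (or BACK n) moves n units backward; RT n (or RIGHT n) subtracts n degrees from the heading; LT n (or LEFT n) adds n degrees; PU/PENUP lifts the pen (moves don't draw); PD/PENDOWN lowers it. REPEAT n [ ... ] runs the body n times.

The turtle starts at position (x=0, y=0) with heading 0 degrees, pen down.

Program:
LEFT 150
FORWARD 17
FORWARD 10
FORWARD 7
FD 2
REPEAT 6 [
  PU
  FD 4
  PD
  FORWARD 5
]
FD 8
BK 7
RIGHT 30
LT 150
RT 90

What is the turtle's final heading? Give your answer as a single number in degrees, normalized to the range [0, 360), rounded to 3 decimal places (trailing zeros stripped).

Executing turtle program step by step:
Start: pos=(0,0), heading=0, pen down
LT 150: heading 0 -> 150
FD 17: (0,0) -> (-14.722,8.5) [heading=150, draw]
FD 10: (-14.722,8.5) -> (-23.383,13.5) [heading=150, draw]
FD 7: (-23.383,13.5) -> (-29.445,17) [heading=150, draw]
FD 2: (-29.445,17) -> (-31.177,18) [heading=150, draw]
REPEAT 6 [
  -- iteration 1/6 --
  PU: pen up
  FD 4: (-31.177,18) -> (-34.641,20) [heading=150, move]
  PD: pen down
  FD 5: (-34.641,20) -> (-38.971,22.5) [heading=150, draw]
  -- iteration 2/6 --
  PU: pen up
  FD 4: (-38.971,22.5) -> (-42.435,24.5) [heading=150, move]
  PD: pen down
  FD 5: (-42.435,24.5) -> (-46.765,27) [heading=150, draw]
  -- iteration 3/6 --
  PU: pen up
  FD 4: (-46.765,27) -> (-50.229,29) [heading=150, move]
  PD: pen down
  FD 5: (-50.229,29) -> (-54.56,31.5) [heading=150, draw]
  -- iteration 4/6 --
  PU: pen up
  FD 4: (-54.56,31.5) -> (-58.024,33.5) [heading=150, move]
  PD: pen down
  FD 5: (-58.024,33.5) -> (-62.354,36) [heading=150, draw]
  -- iteration 5/6 --
  PU: pen up
  FD 4: (-62.354,36) -> (-65.818,38) [heading=150, move]
  PD: pen down
  FD 5: (-65.818,38) -> (-70.148,40.5) [heading=150, draw]
  -- iteration 6/6 --
  PU: pen up
  FD 4: (-70.148,40.5) -> (-73.612,42.5) [heading=150, move]
  PD: pen down
  FD 5: (-73.612,42.5) -> (-77.942,45) [heading=150, draw]
]
FD 8: (-77.942,45) -> (-84.87,49) [heading=150, draw]
BK 7: (-84.87,49) -> (-78.808,45.5) [heading=150, draw]
RT 30: heading 150 -> 120
LT 150: heading 120 -> 270
RT 90: heading 270 -> 180
Final: pos=(-78.808,45.5), heading=180, 12 segment(s) drawn

Answer: 180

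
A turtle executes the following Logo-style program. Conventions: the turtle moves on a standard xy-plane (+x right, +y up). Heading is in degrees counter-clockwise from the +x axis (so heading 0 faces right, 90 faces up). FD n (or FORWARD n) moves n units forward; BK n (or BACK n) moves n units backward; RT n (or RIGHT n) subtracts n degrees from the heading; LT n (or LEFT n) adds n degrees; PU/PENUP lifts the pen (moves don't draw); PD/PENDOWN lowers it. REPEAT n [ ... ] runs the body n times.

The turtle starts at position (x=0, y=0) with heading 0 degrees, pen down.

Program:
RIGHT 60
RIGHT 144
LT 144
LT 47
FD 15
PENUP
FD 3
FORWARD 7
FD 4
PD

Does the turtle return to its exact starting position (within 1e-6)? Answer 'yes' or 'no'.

Executing turtle program step by step:
Start: pos=(0,0), heading=0, pen down
RT 60: heading 0 -> 300
RT 144: heading 300 -> 156
LT 144: heading 156 -> 300
LT 47: heading 300 -> 347
FD 15: (0,0) -> (14.616,-3.374) [heading=347, draw]
PU: pen up
FD 3: (14.616,-3.374) -> (17.539,-4.049) [heading=347, move]
FD 7: (17.539,-4.049) -> (24.359,-5.624) [heading=347, move]
FD 4: (24.359,-5.624) -> (28.257,-6.524) [heading=347, move]
PD: pen down
Final: pos=(28.257,-6.524), heading=347, 1 segment(s) drawn

Start position: (0, 0)
Final position: (28.257, -6.524)
Distance = 29; >= 1e-6 -> NOT closed

Answer: no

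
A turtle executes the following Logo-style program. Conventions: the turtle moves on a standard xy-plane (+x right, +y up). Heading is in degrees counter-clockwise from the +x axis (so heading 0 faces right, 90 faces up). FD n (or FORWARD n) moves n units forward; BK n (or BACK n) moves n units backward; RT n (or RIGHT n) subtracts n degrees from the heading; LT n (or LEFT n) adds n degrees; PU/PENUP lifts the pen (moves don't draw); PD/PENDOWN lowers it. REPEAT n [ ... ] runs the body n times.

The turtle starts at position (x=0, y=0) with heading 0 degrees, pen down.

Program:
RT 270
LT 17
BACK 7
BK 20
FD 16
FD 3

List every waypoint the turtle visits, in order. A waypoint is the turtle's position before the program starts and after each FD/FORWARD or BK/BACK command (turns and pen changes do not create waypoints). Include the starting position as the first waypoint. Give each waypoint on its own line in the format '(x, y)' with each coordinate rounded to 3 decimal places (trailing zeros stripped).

Executing turtle program step by step:
Start: pos=(0,0), heading=0, pen down
RT 270: heading 0 -> 90
LT 17: heading 90 -> 107
BK 7: (0,0) -> (2.047,-6.694) [heading=107, draw]
BK 20: (2.047,-6.694) -> (7.894,-25.82) [heading=107, draw]
FD 16: (7.894,-25.82) -> (3.216,-10.519) [heading=107, draw]
FD 3: (3.216,-10.519) -> (2.339,-7.65) [heading=107, draw]
Final: pos=(2.339,-7.65), heading=107, 4 segment(s) drawn
Waypoints (5 total):
(0, 0)
(2.047, -6.694)
(7.894, -25.82)
(3.216, -10.519)
(2.339, -7.65)

Answer: (0, 0)
(2.047, -6.694)
(7.894, -25.82)
(3.216, -10.519)
(2.339, -7.65)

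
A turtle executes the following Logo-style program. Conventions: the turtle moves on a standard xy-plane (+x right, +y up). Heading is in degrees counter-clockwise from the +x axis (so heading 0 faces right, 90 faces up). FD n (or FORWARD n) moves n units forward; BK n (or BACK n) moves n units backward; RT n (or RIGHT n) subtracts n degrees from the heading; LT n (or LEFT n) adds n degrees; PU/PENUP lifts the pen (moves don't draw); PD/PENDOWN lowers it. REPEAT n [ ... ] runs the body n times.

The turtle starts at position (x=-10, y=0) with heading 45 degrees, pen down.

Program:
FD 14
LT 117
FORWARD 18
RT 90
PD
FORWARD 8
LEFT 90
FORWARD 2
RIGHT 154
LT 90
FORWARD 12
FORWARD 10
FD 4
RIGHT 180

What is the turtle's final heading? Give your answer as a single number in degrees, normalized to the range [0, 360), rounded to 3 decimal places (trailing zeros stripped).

Executing turtle program step by step:
Start: pos=(-10,0), heading=45, pen down
FD 14: (-10,0) -> (-0.101,9.899) [heading=45, draw]
LT 117: heading 45 -> 162
FD 18: (-0.101,9.899) -> (-17.22,15.462) [heading=162, draw]
RT 90: heading 162 -> 72
PD: pen down
FD 8: (-17.22,15.462) -> (-14.747,23.07) [heading=72, draw]
LT 90: heading 72 -> 162
FD 2: (-14.747,23.07) -> (-16.649,23.688) [heading=162, draw]
RT 154: heading 162 -> 8
LT 90: heading 8 -> 98
FD 12: (-16.649,23.688) -> (-18.32,35.572) [heading=98, draw]
FD 10: (-18.32,35.572) -> (-19.711,45.474) [heading=98, draw]
FD 4: (-19.711,45.474) -> (-20.268,49.435) [heading=98, draw]
RT 180: heading 98 -> 278
Final: pos=(-20.268,49.435), heading=278, 7 segment(s) drawn

Answer: 278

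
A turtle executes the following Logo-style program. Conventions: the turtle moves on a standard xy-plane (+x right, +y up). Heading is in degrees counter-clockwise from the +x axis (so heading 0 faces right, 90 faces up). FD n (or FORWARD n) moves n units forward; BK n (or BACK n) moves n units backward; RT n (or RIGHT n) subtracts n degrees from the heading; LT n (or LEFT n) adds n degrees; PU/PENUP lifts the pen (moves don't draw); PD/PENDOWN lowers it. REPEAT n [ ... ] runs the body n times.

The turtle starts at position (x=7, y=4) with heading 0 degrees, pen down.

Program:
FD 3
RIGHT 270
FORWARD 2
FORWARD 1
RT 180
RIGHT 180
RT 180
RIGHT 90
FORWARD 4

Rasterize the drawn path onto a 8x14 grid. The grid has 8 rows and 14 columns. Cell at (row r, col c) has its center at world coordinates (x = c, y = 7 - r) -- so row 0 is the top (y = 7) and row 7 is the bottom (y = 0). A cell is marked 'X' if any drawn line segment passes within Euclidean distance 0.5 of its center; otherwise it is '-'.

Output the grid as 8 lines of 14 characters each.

Answer: ------XXXXX---
----------X---
----------X---
-------XXXX---
--------------
--------------
--------------
--------------

Derivation:
Segment 0: (7,4) -> (10,4)
Segment 1: (10,4) -> (10,6)
Segment 2: (10,6) -> (10,7)
Segment 3: (10,7) -> (6,7)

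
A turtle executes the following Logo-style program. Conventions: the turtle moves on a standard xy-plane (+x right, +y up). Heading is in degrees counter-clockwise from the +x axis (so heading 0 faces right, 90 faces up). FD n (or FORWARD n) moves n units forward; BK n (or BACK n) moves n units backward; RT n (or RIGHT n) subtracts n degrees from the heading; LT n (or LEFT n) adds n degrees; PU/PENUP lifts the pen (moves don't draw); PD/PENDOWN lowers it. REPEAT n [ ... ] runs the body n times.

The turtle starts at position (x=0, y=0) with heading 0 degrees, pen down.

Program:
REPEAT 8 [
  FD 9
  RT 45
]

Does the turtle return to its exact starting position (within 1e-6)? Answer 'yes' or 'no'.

Answer: yes

Derivation:
Executing turtle program step by step:
Start: pos=(0,0), heading=0, pen down
REPEAT 8 [
  -- iteration 1/8 --
  FD 9: (0,0) -> (9,0) [heading=0, draw]
  RT 45: heading 0 -> 315
  -- iteration 2/8 --
  FD 9: (9,0) -> (15.364,-6.364) [heading=315, draw]
  RT 45: heading 315 -> 270
  -- iteration 3/8 --
  FD 9: (15.364,-6.364) -> (15.364,-15.364) [heading=270, draw]
  RT 45: heading 270 -> 225
  -- iteration 4/8 --
  FD 9: (15.364,-15.364) -> (9,-21.728) [heading=225, draw]
  RT 45: heading 225 -> 180
  -- iteration 5/8 --
  FD 9: (9,-21.728) -> (0,-21.728) [heading=180, draw]
  RT 45: heading 180 -> 135
  -- iteration 6/8 --
  FD 9: (0,-21.728) -> (-6.364,-15.364) [heading=135, draw]
  RT 45: heading 135 -> 90
  -- iteration 7/8 --
  FD 9: (-6.364,-15.364) -> (-6.364,-6.364) [heading=90, draw]
  RT 45: heading 90 -> 45
  -- iteration 8/8 --
  FD 9: (-6.364,-6.364) -> (0,0) [heading=45, draw]
  RT 45: heading 45 -> 0
]
Final: pos=(0,0), heading=0, 8 segment(s) drawn

Start position: (0, 0)
Final position: (0, 0)
Distance = 0; < 1e-6 -> CLOSED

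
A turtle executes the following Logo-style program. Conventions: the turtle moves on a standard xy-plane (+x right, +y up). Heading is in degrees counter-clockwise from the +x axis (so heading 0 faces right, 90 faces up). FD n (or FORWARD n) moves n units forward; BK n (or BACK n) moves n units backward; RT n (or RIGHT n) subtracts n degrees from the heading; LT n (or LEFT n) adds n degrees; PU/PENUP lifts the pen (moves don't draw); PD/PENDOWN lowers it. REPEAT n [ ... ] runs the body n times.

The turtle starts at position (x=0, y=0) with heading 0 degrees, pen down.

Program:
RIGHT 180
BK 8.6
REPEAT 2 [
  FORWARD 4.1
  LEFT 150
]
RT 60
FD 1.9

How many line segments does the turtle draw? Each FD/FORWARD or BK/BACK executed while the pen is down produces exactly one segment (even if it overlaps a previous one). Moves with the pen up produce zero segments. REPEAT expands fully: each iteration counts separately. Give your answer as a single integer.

Answer: 4

Derivation:
Executing turtle program step by step:
Start: pos=(0,0), heading=0, pen down
RT 180: heading 0 -> 180
BK 8.6: (0,0) -> (8.6,0) [heading=180, draw]
REPEAT 2 [
  -- iteration 1/2 --
  FD 4.1: (8.6,0) -> (4.5,0) [heading=180, draw]
  LT 150: heading 180 -> 330
  -- iteration 2/2 --
  FD 4.1: (4.5,0) -> (8.051,-2.05) [heading=330, draw]
  LT 150: heading 330 -> 120
]
RT 60: heading 120 -> 60
FD 1.9: (8.051,-2.05) -> (9.001,-0.405) [heading=60, draw]
Final: pos=(9.001,-0.405), heading=60, 4 segment(s) drawn
Segments drawn: 4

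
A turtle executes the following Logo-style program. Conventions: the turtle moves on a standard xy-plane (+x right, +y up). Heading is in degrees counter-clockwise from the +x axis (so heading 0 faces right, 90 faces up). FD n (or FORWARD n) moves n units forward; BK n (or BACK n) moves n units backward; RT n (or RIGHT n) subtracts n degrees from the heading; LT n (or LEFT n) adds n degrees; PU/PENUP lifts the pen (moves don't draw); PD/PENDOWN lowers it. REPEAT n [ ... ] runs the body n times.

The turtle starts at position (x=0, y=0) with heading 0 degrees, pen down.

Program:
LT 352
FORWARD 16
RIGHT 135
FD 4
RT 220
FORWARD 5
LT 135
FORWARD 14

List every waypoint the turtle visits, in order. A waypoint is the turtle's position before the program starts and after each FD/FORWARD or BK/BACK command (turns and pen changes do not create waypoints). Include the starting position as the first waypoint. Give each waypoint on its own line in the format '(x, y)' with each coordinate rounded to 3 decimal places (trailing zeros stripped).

Executing turtle program step by step:
Start: pos=(0,0), heading=0, pen down
LT 352: heading 0 -> 352
FD 16: (0,0) -> (15.844,-2.227) [heading=352, draw]
RT 135: heading 352 -> 217
FD 4: (15.844,-2.227) -> (12.65,-4.634) [heading=217, draw]
RT 220: heading 217 -> 357
FD 5: (12.65,-4.634) -> (17.643,-4.896) [heading=357, draw]
LT 135: heading 357 -> 132
FD 14: (17.643,-4.896) -> (8.275,5.508) [heading=132, draw]
Final: pos=(8.275,5.508), heading=132, 4 segment(s) drawn
Waypoints (5 total):
(0, 0)
(15.844, -2.227)
(12.65, -4.634)
(17.643, -4.896)
(8.275, 5.508)

Answer: (0, 0)
(15.844, -2.227)
(12.65, -4.634)
(17.643, -4.896)
(8.275, 5.508)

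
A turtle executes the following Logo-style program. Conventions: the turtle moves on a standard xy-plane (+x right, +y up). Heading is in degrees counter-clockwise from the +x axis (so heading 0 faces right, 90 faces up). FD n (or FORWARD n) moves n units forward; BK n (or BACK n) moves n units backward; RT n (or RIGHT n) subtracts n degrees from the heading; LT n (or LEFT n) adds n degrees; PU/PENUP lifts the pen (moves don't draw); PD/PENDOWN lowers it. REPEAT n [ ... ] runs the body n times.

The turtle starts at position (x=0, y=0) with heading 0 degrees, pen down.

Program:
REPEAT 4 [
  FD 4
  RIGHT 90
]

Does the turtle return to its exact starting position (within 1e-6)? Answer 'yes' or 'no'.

Executing turtle program step by step:
Start: pos=(0,0), heading=0, pen down
REPEAT 4 [
  -- iteration 1/4 --
  FD 4: (0,0) -> (4,0) [heading=0, draw]
  RT 90: heading 0 -> 270
  -- iteration 2/4 --
  FD 4: (4,0) -> (4,-4) [heading=270, draw]
  RT 90: heading 270 -> 180
  -- iteration 3/4 --
  FD 4: (4,-4) -> (0,-4) [heading=180, draw]
  RT 90: heading 180 -> 90
  -- iteration 4/4 --
  FD 4: (0,-4) -> (0,0) [heading=90, draw]
  RT 90: heading 90 -> 0
]
Final: pos=(0,0), heading=0, 4 segment(s) drawn

Start position: (0, 0)
Final position: (0, 0)
Distance = 0; < 1e-6 -> CLOSED

Answer: yes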